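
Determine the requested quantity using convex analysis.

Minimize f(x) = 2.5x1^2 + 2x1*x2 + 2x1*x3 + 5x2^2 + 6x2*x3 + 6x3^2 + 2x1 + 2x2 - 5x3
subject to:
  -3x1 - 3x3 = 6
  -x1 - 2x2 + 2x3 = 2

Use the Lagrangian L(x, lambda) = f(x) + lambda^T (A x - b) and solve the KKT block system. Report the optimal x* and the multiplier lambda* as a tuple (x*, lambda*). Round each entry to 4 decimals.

Form the Lagrangian:
  L(x, lambda) = (1/2) x^T Q x + c^T x + lambda^T (A x - b)
Stationarity (grad_x L = 0): Q x + c + A^T lambda = 0.
Primal feasibility: A x = b.

This gives the KKT block system:
  [ Q   A^T ] [ x     ]   [-c ]
  [ A    0  ] [ lambda ] = [ b ]

Solving the linear system:
  x*      = (-2.0842, 0.1263, 0.0842)
  lambda* = (-2.6, -0.2)
  f(x*)   = 5.8316

x* = (-2.0842, 0.1263, 0.0842), lambda* = (-2.6, -0.2)


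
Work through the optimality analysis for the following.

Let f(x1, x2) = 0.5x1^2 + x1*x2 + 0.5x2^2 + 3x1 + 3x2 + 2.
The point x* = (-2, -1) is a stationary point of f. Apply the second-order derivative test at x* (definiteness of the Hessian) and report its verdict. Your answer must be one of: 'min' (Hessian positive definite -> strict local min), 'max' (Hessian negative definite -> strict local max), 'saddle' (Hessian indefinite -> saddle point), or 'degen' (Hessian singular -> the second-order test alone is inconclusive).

Compute the Hessian H = grad^2 f:
  H = [[1, 1], [1, 1]]
Verify stationarity: grad f(x*) = H x* + g = (0, 0).
Eigenvalues of H: 0, 2.
H has a zero eigenvalue (singular; positive semidefinite but not definite), so H is neither positive definite, negative definite, nor indefinite. The second-order test alone is inconclusive -> degen.
(Indeed, f is constant along the null direction of H through x*, so x* is not a strict local extremum.)

degen


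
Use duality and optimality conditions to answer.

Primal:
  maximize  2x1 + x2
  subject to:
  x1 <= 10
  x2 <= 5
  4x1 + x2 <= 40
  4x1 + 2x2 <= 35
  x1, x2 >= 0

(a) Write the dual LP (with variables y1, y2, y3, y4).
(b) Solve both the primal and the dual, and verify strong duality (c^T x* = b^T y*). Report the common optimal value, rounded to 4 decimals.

The standard primal-dual pair for 'max c^T x s.t. A x <= b, x >= 0' is:
  Dual:  min b^T y  s.t.  A^T y >= c,  y >= 0.

So the dual LP is:
  minimize  10y1 + 5y2 + 40y3 + 35y4
  subject to:
    y1 + 4y3 + 4y4 >= 2
    y2 + y3 + 2y4 >= 1
    y1, y2, y3, y4 >= 0

Solving the primal: x* = (8.75, 0).
  primal value c^T x* = 17.5.
Solving the dual: y* = (0, 0, 0, 0.5).
  dual value b^T y* = 17.5.
Strong duality: c^T x* = b^T y*. Confirmed.

17.5


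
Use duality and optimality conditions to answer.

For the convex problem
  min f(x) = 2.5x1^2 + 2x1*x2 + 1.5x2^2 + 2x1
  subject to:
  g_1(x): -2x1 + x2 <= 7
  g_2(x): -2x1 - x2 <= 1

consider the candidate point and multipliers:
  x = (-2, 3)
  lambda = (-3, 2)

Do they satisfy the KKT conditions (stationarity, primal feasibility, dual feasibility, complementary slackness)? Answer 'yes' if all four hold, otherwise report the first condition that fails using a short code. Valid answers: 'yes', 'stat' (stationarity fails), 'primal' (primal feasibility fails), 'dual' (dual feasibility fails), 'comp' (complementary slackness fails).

Gradient of f: grad f(x) = Q x + c = (-2, 5)
Constraint values g_i(x) = a_i^T x - b_i:
  g_1((-2, 3)) = 0
  g_2((-2, 3)) = 0
Stationarity residual: grad f(x) + sum_i lambda_i a_i = (0, 0)
  -> stationarity OK
Primal feasibility (all g_i <= 0): OK
Dual feasibility (all lambda_i >= 0): FAILS
Complementary slackness (lambda_i * g_i(x) = 0 for all i): OK

Verdict: the first failing condition is dual_feasibility -> dual.

dual


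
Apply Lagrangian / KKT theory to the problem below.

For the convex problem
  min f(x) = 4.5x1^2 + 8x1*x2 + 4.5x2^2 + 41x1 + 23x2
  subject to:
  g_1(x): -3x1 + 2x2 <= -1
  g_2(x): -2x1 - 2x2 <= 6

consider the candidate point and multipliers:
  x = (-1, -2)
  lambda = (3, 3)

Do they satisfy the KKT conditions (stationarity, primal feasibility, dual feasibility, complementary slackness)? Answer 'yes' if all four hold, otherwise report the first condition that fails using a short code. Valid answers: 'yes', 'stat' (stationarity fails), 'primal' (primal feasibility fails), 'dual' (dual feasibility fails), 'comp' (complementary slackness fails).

Gradient of f: grad f(x) = Q x + c = (16, -3)
Constraint values g_i(x) = a_i^T x - b_i:
  g_1((-1, -2)) = 0
  g_2((-1, -2)) = 0
Stationarity residual: grad f(x) + sum_i lambda_i a_i = (1, -3)
  -> stationarity FAILS
Primal feasibility (all g_i <= 0): OK
Dual feasibility (all lambda_i >= 0): OK
Complementary slackness (lambda_i * g_i(x) = 0 for all i): OK

Verdict: the first failing condition is stationarity -> stat.

stat


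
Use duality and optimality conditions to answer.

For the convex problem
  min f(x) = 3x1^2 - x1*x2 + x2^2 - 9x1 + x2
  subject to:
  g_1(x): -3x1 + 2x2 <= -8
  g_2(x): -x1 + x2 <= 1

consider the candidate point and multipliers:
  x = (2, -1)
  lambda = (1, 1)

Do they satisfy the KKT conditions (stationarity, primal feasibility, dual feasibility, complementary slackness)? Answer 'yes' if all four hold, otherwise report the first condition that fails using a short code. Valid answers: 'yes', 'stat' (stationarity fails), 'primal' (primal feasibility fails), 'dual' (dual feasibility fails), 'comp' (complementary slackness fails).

Gradient of f: grad f(x) = Q x + c = (4, -3)
Constraint values g_i(x) = a_i^T x - b_i:
  g_1((2, -1)) = 0
  g_2((2, -1)) = -4
Stationarity residual: grad f(x) + sum_i lambda_i a_i = (0, 0)
  -> stationarity OK
Primal feasibility (all g_i <= 0): OK
Dual feasibility (all lambda_i >= 0): OK
Complementary slackness (lambda_i * g_i(x) = 0 for all i): FAILS

Verdict: the first failing condition is complementary_slackness -> comp.

comp


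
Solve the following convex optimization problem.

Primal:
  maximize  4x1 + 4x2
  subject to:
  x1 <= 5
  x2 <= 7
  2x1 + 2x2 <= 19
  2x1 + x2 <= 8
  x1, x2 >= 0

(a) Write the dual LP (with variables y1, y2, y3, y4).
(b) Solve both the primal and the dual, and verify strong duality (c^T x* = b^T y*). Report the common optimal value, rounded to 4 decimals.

The standard primal-dual pair for 'max c^T x s.t. A x <= b, x >= 0' is:
  Dual:  min b^T y  s.t.  A^T y >= c,  y >= 0.

So the dual LP is:
  minimize  5y1 + 7y2 + 19y3 + 8y4
  subject to:
    y1 + 2y3 + 2y4 >= 4
    y2 + 2y3 + y4 >= 4
    y1, y2, y3, y4 >= 0

Solving the primal: x* = (0.5, 7).
  primal value c^T x* = 30.
Solving the dual: y* = (0, 2, 0, 2).
  dual value b^T y* = 30.
Strong duality: c^T x* = b^T y*. Confirmed.

30


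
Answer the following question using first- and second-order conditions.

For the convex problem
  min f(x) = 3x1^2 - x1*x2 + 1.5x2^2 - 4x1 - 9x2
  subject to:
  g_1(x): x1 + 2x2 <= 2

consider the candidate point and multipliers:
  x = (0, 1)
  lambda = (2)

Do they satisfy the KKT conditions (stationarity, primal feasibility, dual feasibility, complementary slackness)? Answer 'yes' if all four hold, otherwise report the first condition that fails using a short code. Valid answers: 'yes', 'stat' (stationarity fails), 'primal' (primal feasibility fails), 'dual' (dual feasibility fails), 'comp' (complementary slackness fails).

Gradient of f: grad f(x) = Q x + c = (-5, -6)
Constraint values g_i(x) = a_i^T x - b_i:
  g_1((0, 1)) = 0
Stationarity residual: grad f(x) + sum_i lambda_i a_i = (-3, -2)
  -> stationarity FAILS
Primal feasibility (all g_i <= 0): OK
Dual feasibility (all lambda_i >= 0): OK
Complementary slackness (lambda_i * g_i(x) = 0 for all i): OK

Verdict: the first failing condition is stationarity -> stat.

stat


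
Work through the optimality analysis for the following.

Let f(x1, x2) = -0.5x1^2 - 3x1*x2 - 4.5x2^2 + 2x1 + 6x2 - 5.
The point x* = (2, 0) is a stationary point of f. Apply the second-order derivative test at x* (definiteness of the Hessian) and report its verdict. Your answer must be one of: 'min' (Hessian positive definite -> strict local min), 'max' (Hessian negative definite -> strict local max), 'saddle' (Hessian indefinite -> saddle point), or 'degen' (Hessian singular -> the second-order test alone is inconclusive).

Compute the Hessian H = grad^2 f:
  H = [[-1, -3], [-3, -9]]
Verify stationarity: grad f(x*) = H x* + g = (0, 0).
Eigenvalues of H: -10, 0.
H has a zero eigenvalue (singular; negative semidefinite but not definite), so H is neither positive definite, negative definite, nor indefinite. The second-order test alone is inconclusive -> degen.
(Indeed, f is constant along the null direction of H through x*, so x* is not a strict local extremum.)

degen


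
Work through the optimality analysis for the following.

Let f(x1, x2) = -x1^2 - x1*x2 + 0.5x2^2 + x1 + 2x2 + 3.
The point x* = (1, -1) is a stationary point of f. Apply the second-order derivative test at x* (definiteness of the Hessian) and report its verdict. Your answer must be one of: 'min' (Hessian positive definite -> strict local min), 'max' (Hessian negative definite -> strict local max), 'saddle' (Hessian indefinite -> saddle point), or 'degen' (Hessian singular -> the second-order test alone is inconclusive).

Compute the Hessian H = grad^2 f:
  H = [[-2, -1], [-1, 1]]
Verify stationarity: grad f(x*) = H x* + g = (0, 0).
Eigenvalues of H: -2.3028, 1.3028.
Eigenvalues have mixed signs, so H is indefinite -> x* is a saddle point.

saddle


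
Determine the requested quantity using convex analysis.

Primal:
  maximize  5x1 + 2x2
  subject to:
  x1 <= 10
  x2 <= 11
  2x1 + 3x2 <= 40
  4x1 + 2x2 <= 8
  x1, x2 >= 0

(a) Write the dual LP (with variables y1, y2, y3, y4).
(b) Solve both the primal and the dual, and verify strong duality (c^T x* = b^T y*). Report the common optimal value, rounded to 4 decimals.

The standard primal-dual pair for 'max c^T x s.t. A x <= b, x >= 0' is:
  Dual:  min b^T y  s.t.  A^T y >= c,  y >= 0.

So the dual LP is:
  minimize  10y1 + 11y2 + 40y3 + 8y4
  subject to:
    y1 + 2y3 + 4y4 >= 5
    y2 + 3y3 + 2y4 >= 2
    y1, y2, y3, y4 >= 0

Solving the primal: x* = (2, 0).
  primal value c^T x* = 10.
Solving the dual: y* = (0, 0, 0, 1.25).
  dual value b^T y* = 10.
Strong duality: c^T x* = b^T y*. Confirmed.

10


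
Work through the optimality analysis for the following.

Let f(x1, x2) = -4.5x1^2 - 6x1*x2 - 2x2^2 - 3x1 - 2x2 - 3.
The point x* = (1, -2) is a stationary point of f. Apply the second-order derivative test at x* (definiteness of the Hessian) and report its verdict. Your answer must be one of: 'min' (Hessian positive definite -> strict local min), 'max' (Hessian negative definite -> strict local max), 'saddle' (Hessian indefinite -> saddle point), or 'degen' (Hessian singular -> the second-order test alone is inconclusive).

Compute the Hessian H = grad^2 f:
  H = [[-9, -6], [-6, -4]]
Verify stationarity: grad f(x*) = H x* + g = (0, 0).
Eigenvalues of H: -13, 0.
H has a zero eigenvalue (singular; negative semidefinite but not definite), so H is neither positive definite, negative definite, nor indefinite. The second-order test alone is inconclusive -> degen.
(Indeed, f is constant along the null direction of H through x*, so x* is not a strict local extremum.)

degen


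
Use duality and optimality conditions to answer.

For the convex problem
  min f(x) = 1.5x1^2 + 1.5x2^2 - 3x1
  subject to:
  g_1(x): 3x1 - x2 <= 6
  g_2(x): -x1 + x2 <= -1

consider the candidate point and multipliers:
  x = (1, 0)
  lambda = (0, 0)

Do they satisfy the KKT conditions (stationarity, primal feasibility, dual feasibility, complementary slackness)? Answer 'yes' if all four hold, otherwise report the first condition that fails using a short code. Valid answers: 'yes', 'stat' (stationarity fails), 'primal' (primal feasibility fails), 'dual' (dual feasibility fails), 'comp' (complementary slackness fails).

Gradient of f: grad f(x) = Q x + c = (0, 0)
Constraint values g_i(x) = a_i^T x - b_i:
  g_1((1, 0)) = -3
  g_2((1, 0)) = 0
Stationarity residual: grad f(x) + sum_i lambda_i a_i = (0, 0)
  -> stationarity OK
Primal feasibility (all g_i <= 0): OK
Dual feasibility (all lambda_i >= 0): OK
Complementary slackness (lambda_i * g_i(x) = 0 for all i): OK

Verdict: yes, KKT holds.

yes


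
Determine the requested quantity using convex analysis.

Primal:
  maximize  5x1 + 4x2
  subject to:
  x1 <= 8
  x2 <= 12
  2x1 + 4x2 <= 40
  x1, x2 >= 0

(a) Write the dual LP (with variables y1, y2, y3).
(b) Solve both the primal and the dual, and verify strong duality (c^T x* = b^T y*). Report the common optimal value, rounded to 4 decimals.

The standard primal-dual pair for 'max c^T x s.t. A x <= b, x >= 0' is:
  Dual:  min b^T y  s.t.  A^T y >= c,  y >= 0.

So the dual LP is:
  minimize  8y1 + 12y2 + 40y3
  subject to:
    y1 + 2y3 >= 5
    y2 + 4y3 >= 4
    y1, y2, y3 >= 0

Solving the primal: x* = (8, 6).
  primal value c^T x* = 64.
Solving the dual: y* = (3, 0, 1).
  dual value b^T y* = 64.
Strong duality: c^T x* = b^T y*. Confirmed.

64


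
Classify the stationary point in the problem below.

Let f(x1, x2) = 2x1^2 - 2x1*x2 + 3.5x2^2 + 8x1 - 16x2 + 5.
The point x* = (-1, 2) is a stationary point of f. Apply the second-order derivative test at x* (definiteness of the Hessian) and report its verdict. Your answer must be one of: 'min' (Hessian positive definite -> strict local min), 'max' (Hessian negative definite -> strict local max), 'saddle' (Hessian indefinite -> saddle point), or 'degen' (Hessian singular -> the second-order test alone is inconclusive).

Compute the Hessian H = grad^2 f:
  H = [[4, -2], [-2, 7]]
Verify stationarity: grad f(x*) = H x* + g = (0, 0).
Eigenvalues of H: 3, 8.
Both eigenvalues > 0, so H is positive definite -> x* is a strict local min.

min


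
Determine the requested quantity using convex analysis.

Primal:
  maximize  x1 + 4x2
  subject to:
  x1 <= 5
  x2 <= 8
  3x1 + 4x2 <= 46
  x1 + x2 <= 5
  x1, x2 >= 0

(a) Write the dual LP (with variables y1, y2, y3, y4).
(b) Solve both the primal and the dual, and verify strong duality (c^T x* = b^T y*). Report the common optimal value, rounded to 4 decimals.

The standard primal-dual pair for 'max c^T x s.t. A x <= b, x >= 0' is:
  Dual:  min b^T y  s.t.  A^T y >= c,  y >= 0.

So the dual LP is:
  minimize  5y1 + 8y2 + 46y3 + 5y4
  subject to:
    y1 + 3y3 + y4 >= 1
    y2 + 4y3 + y4 >= 4
    y1, y2, y3, y4 >= 0

Solving the primal: x* = (0, 5).
  primal value c^T x* = 20.
Solving the dual: y* = (0, 0, 0, 4).
  dual value b^T y* = 20.
Strong duality: c^T x* = b^T y*. Confirmed.

20


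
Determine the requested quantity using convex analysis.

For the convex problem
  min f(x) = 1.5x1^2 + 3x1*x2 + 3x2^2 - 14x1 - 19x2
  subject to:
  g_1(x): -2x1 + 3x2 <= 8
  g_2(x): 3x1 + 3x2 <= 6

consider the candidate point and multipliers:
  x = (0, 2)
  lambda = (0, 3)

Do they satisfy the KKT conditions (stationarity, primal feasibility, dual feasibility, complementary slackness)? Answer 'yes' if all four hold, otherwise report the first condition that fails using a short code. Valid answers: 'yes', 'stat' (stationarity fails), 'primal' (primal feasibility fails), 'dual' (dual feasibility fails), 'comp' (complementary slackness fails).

Gradient of f: grad f(x) = Q x + c = (-8, -7)
Constraint values g_i(x) = a_i^T x - b_i:
  g_1((0, 2)) = -2
  g_2((0, 2)) = 0
Stationarity residual: grad f(x) + sum_i lambda_i a_i = (1, 2)
  -> stationarity FAILS
Primal feasibility (all g_i <= 0): OK
Dual feasibility (all lambda_i >= 0): OK
Complementary slackness (lambda_i * g_i(x) = 0 for all i): OK

Verdict: the first failing condition is stationarity -> stat.

stat


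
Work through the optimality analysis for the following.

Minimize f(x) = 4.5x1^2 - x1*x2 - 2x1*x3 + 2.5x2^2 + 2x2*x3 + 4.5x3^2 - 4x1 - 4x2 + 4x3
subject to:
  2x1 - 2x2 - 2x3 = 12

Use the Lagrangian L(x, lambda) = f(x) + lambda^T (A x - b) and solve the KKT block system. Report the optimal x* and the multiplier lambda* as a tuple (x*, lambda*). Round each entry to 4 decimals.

Form the Lagrangian:
  L(x, lambda) = (1/2) x^T Q x + c^T x + lambda^T (A x - b)
Stationarity (grad_x L = 0): Q x + c + A^T lambda = 0.
Primal feasibility: A x = b.

This gives the KKT block system:
  [ Q   A^T ] [ x     ]   [-c ]
  [ A    0  ] [ lambda ] = [ b ]

Solving the linear system:
  x*      = (2.0769, -2.1538, -1.7692)
  lambda* = (-10.1923)
  f(x*)   = 57.7692

x* = (2.0769, -2.1538, -1.7692), lambda* = (-10.1923)


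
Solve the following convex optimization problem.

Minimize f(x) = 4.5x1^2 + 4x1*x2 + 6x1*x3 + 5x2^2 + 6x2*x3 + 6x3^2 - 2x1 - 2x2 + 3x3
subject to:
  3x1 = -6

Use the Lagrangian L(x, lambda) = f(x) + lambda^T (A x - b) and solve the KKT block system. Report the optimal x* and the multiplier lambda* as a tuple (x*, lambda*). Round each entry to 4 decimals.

Form the Lagrangian:
  L(x, lambda) = (1/2) x^T Q x + c^T x + lambda^T (A x - b)
Stationarity (grad_x L = 0): Q x + c + A^T lambda = 0.
Primal feasibility: A x = b.

This gives the KKT block system:
  [ Q   A^T ] [ x     ]   [-c ]
  [ A    0  ] [ lambda ] = [ b ]

Solving the linear system:
  x*      = (-2, 0.7857, 0.3571)
  lambda* = (4.9048)
  f(x*)   = 16.4643

x* = (-2, 0.7857, 0.3571), lambda* = (4.9048)


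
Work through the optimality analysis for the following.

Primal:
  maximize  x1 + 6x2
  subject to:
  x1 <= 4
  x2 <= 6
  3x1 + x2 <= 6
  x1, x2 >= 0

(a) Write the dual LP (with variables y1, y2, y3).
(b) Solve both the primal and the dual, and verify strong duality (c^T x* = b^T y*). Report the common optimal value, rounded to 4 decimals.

The standard primal-dual pair for 'max c^T x s.t. A x <= b, x >= 0' is:
  Dual:  min b^T y  s.t.  A^T y >= c,  y >= 0.

So the dual LP is:
  minimize  4y1 + 6y2 + 6y3
  subject to:
    y1 + 3y3 >= 1
    y2 + y3 >= 6
    y1, y2, y3 >= 0

Solving the primal: x* = (0, 6).
  primal value c^T x* = 36.
Solving the dual: y* = (0, 5.6667, 0.3333).
  dual value b^T y* = 36.
Strong duality: c^T x* = b^T y*. Confirmed.

36


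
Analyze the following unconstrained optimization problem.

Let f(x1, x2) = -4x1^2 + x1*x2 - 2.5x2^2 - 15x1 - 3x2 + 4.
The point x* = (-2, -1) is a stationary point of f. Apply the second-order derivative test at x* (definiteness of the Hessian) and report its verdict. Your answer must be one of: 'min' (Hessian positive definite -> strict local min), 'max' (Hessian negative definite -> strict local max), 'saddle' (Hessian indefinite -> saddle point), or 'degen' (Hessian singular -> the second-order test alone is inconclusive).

Compute the Hessian H = grad^2 f:
  H = [[-8, 1], [1, -5]]
Verify stationarity: grad f(x*) = H x* + g = (0, 0).
Eigenvalues of H: -8.3028, -4.6972.
Both eigenvalues < 0, so H is negative definite -> x* is a strict local max.

max


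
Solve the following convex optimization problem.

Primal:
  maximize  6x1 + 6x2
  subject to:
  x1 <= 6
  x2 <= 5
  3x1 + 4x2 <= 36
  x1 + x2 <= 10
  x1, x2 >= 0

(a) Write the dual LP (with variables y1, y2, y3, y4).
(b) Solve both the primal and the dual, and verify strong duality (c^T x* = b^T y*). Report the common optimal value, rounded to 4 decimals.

The standard primal-dual pair for 'max c^T x s.t. A x <= b, x >= 0' is:
  Dual:  min b^T y  s.t.  A^T y >= c,  y >= 0.

So the dual LP is:
  minimize  6y1 + 5y2 + 36y3 + 10y4
  subject to:
    y1 + 3y3 + y4 >= 6
    y2 + 4y3 + y4 >= 6
    y1, y2, y3, y4 >= 0

Solving the primal: x* = (6, 4).
  primal value c^T x* = 60.
Solving the dual: y* = (0, 0, 0, 6).
  dual value b^T y* = 60.
Strong duality: c^T x* = b^T y*. Confirmed.

60


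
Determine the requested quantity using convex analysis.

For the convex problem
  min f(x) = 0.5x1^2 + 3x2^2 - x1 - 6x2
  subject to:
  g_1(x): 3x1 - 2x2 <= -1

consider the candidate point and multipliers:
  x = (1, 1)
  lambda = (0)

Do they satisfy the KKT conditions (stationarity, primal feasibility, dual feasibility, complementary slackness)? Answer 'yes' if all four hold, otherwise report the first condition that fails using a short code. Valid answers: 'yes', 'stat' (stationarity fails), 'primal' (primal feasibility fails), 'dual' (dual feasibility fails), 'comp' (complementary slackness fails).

Gradient of f: grad f(x) = Q x + c = (0, 0)
Constraint values g_i(x) = a_i^T x - b_i:
  g_1((1, 1)) = 2
Stationarity residual: grad f(x) + sum_i lambda_i a_i = (0, 0)
  -> stationarity OK
Primal feasibility (all g_i <= 0): FAILS
Dual feasibility (all lambda_i >= 0): OK
Complementary slackness (lambda_i * g_i(x) = 0 for all i): OK

Verdict: the first failing condition is primal_feasibility -> primal.

primal


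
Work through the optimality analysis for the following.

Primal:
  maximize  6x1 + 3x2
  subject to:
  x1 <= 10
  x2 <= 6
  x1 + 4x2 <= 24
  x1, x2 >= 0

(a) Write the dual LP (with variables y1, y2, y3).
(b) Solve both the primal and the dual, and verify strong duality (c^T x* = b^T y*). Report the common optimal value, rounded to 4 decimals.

The standard primal-dual pair for 'max c^T x s.t. A x <= b, x >= 0' is:
  Dual:  min b^T y  s.t.  A^T y >= c,  y >= 0.

So the dual LP is:
  minimize  10y1 + 6y2 + 24y3
  subject to:
    y1 + y3 >= 6
    y2 + 4y3 >= 3
    y1, y2, y3 >= 0

Solving the primal: x* = (10, 3.5).
  primal value c^T x* = 70.5.
Solving the dual: y* = (5.25, 0, 0.75).
  dual value b^T y* = 70.5.
Strong duality: c^T x* = b^T y*. Confirmed.

70.5


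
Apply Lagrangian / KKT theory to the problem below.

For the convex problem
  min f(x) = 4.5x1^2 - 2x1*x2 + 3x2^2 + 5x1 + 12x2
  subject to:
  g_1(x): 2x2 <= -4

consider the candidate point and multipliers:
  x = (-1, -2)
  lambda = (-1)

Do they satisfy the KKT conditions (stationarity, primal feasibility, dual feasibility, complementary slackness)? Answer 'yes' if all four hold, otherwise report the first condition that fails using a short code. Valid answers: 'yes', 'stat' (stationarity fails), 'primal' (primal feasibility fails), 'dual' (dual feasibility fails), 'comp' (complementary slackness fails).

Gradient of f: grad f(x) = Q x + c = (0, 2)
Constraint values g_i(x) = a_i^T x - b_i:
  g_1((-1, -2)) = 0
Stationarity residual: grad f(x) + sum_i lambda_i a_i = (0, 0)
  -> stationarity OK
Primal feasibility (all g_i <= 0): OK
Dual feasibility (all lambda_i >= 0): FAILS
Complementary slackness (lambda_i * g_i(x) = 0 for all i): OK

Verdict: the first failing condition is dual_feasibility -> dual.

dual


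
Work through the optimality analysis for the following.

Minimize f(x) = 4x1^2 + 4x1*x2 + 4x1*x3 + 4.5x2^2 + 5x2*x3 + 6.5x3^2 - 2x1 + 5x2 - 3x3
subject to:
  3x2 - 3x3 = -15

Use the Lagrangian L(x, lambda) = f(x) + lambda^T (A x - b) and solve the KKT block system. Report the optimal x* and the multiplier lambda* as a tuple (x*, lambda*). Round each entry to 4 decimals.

Form the Lagrangian:
  L(x, lambda) = (1/2) x^T Q x + c^T x + lambda^T (A x - b)
Stationarity (grad_x L = 0): Q x + c + A^T lambda = 0.
Primal feasibility: A x = b.

This gives the KKT block system:
  [ Q   A^T ] [ x     ]   [-c ]
  [ A    0  ] [ lambda ] = [ b ]

Solving the linear system:
  x*      = (0.8333, -3.0833, 1.9167)
  lambda* = (3.2778)
  f(x*)   = 13.1667

x* = (0.8333, -3.0833, 1.9167), lambda* = (3.2778)


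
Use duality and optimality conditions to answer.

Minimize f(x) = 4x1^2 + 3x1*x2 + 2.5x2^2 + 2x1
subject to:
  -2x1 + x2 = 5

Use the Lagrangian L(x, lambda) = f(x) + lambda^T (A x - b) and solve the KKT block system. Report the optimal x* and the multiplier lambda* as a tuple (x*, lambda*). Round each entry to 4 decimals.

Form the Lagrangian:
  L(x, lambda) = (1/2) x^T Q x + c^T x + lambda^T (A x - b)
Stationarity (grad_x L = 0): Q x + c + A^T lambda = 0.
Primal feasibility: A x = b.

This gives the KKT block system:
  [ Q   A^T ] [ x     ]   [-c ]
  [ A    0  ] [ lambda ] = [ b ]

Solving the linear system:
  x*      = (-1.675, 1.65)
  lambda* = (-3.225)
  f(x*)   = 6.3875

x* = (-1.675, 1.65), lambda* = (-3.225)


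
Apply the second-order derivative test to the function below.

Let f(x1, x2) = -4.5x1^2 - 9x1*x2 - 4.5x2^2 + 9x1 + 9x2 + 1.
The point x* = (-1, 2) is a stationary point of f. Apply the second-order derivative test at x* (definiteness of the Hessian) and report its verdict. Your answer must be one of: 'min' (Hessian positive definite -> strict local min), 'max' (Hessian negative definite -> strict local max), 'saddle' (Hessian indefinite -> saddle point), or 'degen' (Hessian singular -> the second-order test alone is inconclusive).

Compute the Hessian H = grad^2 f:
  H = [[-9, -9], [-9, -9]]
Verify stationarity: grad f(x*) = H x* + g = (0, 0).
Eigenvalues of H: -18, 0.
H has a zero eigenvalue (singular; negative semidefinite but not definite), so H is neither positive definite, negative definite, nor indefinite. The second-order test alone is inconclusive -> degen.
(Indeed, f is constant along the null direction of H through x*, so x* is not a strict local extremum.)

degen


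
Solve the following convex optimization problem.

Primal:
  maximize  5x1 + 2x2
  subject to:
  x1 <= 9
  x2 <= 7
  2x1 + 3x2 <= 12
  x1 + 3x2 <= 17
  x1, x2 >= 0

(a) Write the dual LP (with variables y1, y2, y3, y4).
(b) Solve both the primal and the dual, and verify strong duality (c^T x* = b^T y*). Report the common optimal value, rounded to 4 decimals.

The standard primal-dual pair for 'max c^T x s.t. A x <= b, x >= 0' is:
  Dual:  min b^T y  s.t.  A^T y >= c,  y >= 0.

So the dual LP is:
  minimize  9y1 + 7y2 + 12y3 + 17y4
  subject to:
    y1 + 2y3 + y4 >= 5
    y2 + 3y3 + 3y4 >= 2
    y1, y2, y3, y4 >= 0

Solving the primal: x* = (6, 0).
  primal value c^T x* = 30.
Solving the dual: y* = (0, 0, 2.5, 0).
  dual value b^T y* = 30.
Strong duality: c^T x* = b^T y*. Confirmed.

30


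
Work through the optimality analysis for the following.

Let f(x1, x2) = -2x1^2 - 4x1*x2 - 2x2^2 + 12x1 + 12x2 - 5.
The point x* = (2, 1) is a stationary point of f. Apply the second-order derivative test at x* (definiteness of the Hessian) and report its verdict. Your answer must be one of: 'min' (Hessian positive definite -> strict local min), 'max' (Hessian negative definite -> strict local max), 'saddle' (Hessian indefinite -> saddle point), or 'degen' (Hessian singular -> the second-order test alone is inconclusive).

Compute the Hessian H = grad^2 f:
  H = [[-4, -4], [-4, -4]]
Verify stationarity: grad f(x*) = H x* + g = (0, 0).
Eigenvalues of H: -8, 0.
H has a zero eigenvalue (singular; negative semidefinite but not definite), so H is neither positive definite, negative definite, nor indefinite. The second-order test alone is inconclusive -> degen.
(Indeed, f is constant along the null direction of H through x*, so x* is not a strict local extremum.)

degen


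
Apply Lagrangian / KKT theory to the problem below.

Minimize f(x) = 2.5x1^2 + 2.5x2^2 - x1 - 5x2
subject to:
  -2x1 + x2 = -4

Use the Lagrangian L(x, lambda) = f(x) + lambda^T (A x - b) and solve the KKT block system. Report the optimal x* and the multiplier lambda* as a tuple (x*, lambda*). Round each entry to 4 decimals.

Form the Lagrangian:
  L(x, lambda) = (1/2) x^T Q x + c^T x + lambda^T (A x - b)
Stationarity (grad_x L = 0): Q x + c + A^T lambda = 0.
Primal feasibility: A x = b.

This gives the KKT block system:
  [ Q   A^T ] [ x     ]   [-c ]
  [ A    0  ] [ lambda ] = [ b ]

Solving the linear system:
  x*      = (2.04, 0.08)
  lambda* = (4.6)
  f(x*)   = 7.98

x* = (2.04, 0.08), lambda* = (4.6)


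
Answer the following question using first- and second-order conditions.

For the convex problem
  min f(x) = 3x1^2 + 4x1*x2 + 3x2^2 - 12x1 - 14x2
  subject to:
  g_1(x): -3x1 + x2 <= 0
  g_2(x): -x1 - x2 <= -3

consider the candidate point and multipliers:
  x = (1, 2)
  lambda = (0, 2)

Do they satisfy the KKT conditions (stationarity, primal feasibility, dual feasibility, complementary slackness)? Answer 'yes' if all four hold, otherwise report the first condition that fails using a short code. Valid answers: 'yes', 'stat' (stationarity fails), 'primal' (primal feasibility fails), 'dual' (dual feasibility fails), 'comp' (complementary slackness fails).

Gradient of f: grad f(x) = Q x + c = (2, 2)
Constraint values g_i(x) = a_i^T x - b_i:
  g_1((1, 2)) = -1
  g_2((1, 2)) = 0
Stationarity residual: grad f(x) + sum_i lambda_i a_i = (0, 0)
  -> stationarity OK
Primal feasibility (all g_i <= 0): OK
Dual feasibility (all lambda_i >= 0): OK
Complementary slackness (lambda_i * g_i(x) = 0 for all i): OK

Verdict: yes, KKT holds.

yes


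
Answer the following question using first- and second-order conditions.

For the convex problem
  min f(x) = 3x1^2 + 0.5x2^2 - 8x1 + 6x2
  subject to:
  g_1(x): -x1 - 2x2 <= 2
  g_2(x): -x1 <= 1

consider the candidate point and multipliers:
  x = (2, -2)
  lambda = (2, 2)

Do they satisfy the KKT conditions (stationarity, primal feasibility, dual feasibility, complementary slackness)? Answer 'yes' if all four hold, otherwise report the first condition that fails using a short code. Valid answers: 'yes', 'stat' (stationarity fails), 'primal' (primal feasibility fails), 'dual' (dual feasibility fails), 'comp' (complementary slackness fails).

Gradient of f: grad f(x) = Q x + c = (4, 4)
Constraint values g_i(x) = a_i^T x - b_i:
  g_1((2, -2)) = 0
  g_2((2, -2)) = -3
Stationarity residual: grad f(x) + sum_i lambda_i a_i = (0, 0)
  -> stationarity OK
Primal feasibility (all g_i <= 0): OK
Dual feasibility (all lambda_i >= 0): OK
Complementary slackness (lambda_i * g_i(x) = 0 for all i): FAILS

Verdict: the first failing condition is complementary_slackness -> comp.

comp


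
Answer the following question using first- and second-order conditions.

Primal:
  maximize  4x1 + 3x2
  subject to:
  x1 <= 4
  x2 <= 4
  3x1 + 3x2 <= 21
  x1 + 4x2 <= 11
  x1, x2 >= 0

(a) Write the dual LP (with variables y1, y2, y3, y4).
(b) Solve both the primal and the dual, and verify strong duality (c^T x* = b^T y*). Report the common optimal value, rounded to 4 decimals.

The standard primal-dual pair for 'max c^T x s.t. A x <= b, x >= 0' is:
  Dual:  min b^T y  s.t.  A^T y >= c,  y >= 0.

So the dual LP is:
  minimize  4y1 + 4y2 + 21y3 + 11y4
  subject to:
    y1 + 3y3 + y4 >= 4
    y2 + 3y3 + 4y4 >= 3
    y1, y2, y3, y4 >= 0

Solving the primal: x* = (4, 1.75).
  primal value c^T x* = 21.25.
Solving the dual: y* = (3.25, 0, 0, 0.75).
  dual value b^T y* = 21.25.
Strong duality: c^T x* = b^T y*. Confirmed.

21.25


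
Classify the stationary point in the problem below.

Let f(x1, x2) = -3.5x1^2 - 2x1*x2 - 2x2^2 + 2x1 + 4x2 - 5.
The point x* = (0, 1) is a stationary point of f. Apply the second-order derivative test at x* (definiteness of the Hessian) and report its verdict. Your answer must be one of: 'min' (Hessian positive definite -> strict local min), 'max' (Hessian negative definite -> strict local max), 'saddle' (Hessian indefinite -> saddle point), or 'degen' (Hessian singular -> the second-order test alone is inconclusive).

Compute the Hessian H = grad^2 f:
  H = [[-7, -2], [-2, -4]]
Verify stationarity: grad f(x*) = H x* + g = (0, 0).
Eigenvalues of H: -8, -3.
Both eigenvalues < 0, so H is negative definite -> x* is a strict local max.

max


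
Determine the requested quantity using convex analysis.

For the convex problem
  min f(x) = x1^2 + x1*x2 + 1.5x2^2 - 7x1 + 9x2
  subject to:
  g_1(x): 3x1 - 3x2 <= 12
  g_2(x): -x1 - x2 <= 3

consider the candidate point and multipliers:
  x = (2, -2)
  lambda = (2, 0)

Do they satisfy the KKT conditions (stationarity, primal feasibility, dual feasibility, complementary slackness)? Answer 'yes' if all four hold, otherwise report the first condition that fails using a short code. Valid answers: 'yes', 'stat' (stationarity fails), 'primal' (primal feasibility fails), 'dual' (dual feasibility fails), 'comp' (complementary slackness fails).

Gradient of f: grad f(x) = Q x + c = (-5, 5)
Constraint values g_i(x) = a_i^T x - b_i:
  g_1((2, -2)) = 0
  g_2((2, -2)) = -3
Stationarity residual: grad f(x) + sum_i lambda_i a_i = (1, -1)
  -> stationarity FAILS
Primal feasibility (all g_i <= 0): OK
Dual feasibility (all lambda_i >= 0): OK
Complementary slackness (lambda_i * g_i(x) = 0 for all i): OK

Verdict: the first failing condition is stationarity -> stat.

stat


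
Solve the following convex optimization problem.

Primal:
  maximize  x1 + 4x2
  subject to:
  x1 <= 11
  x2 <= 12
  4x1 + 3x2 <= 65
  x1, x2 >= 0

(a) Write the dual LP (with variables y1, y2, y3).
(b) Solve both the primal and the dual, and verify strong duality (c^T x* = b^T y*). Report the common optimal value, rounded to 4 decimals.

The standard primal-dual pair for 'max c^T x s.t. A x <= b, x >= 0' is:
  Dual:  min b^T y  s.t.  A^T y >= c,  y >= 0.

So the dual LP is:
  minimize  11y1 + 12y2 + 65y3
  subject to:
    y1 + 4y3 >= 1
    y2 + 3y3 >= 4
    y1, y2, y3 >= 0

Solving the primal: x* = (7.25, 12).
  primal value c^T x* = 55.25.
Solving the dual: y* = (0, 3.25, 0.25).
  dual value b^T y* = 55.25.
Strong duality: c^T x* = b^T y*. Confirmed.

55.25


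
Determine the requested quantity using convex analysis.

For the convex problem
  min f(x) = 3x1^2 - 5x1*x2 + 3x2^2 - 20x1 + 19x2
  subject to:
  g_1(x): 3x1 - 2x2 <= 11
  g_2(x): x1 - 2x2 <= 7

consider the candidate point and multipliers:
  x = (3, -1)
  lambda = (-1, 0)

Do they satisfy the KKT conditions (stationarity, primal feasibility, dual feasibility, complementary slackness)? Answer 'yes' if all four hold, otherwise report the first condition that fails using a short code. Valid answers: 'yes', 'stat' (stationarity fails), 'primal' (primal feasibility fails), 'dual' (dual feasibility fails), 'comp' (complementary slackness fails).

Gradient of f: grad f(x) = Q x + c = (3, -2)
Constraint values g_i(x) = a_i^T x - b_i:
  g_1((3, -1)) = 0
  g_2((3, -1)) = -2
Stationarity residual: grad f(x) + sum_i lambda_i a_i = (0, 0)
  -> stationarity OK
Primal feasibility (all g_i <= 0): OK
Dual feasibility (all lambda_i >= 0): FAILS
Complementary slackness (lambda_i * g_i(x) = 0 for all i): OK

Verdict: the first failing condition is dual_feasibility -> dual.

dual


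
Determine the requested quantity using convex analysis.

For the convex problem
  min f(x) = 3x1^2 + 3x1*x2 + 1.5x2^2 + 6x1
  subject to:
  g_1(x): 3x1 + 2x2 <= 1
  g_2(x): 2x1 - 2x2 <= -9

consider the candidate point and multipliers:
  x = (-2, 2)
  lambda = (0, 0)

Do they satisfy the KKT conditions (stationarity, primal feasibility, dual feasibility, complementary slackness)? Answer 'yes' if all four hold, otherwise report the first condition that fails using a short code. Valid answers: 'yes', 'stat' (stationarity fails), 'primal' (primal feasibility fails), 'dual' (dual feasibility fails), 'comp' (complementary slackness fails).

Gradient of f: grad f(x) = Q x + c = (0, 0)
Constraint values g_i(x) = a_i^T x - b_i:
  g_1((-2, 2)) = -3
  g_2((-2, 2)) = 1
Stationarity residual: grad f(x) + sum_i lambda_i a_i = (0, 0)
  -> stationarity OK
Primal feasibility (all g_i <= 0): FAILS
Dual feasibility (all lambda_i >= 0): OK
Complementary slackness (lambda_i * g_i(x) = 0 for all i): OK

Verdict: the first failing condition is primal_feasibility -> primal.

primal


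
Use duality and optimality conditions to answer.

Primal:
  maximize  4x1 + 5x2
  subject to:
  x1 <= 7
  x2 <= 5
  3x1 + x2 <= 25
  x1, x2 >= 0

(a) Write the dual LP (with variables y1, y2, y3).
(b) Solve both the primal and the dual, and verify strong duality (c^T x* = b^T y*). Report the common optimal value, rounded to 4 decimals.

The standard primal-dual pair for 'max c^T x s.t. A x <= b, x >= 0' is:
  Dual:  min b^T y  s.t.  A^T y >= c,  y >= 0.

So the dual LP is:
  minimize  7y1 + 5y2 + 25y3
  subject to:
    y1 + 3y3 >= 4
    y2 + y3 >= 5
    y1, y2, y3 >= 0

Solving the primal: x* = (6.6667, 5).
  primal value c^T x* = 51.6667.
Solving the dual: y* = (0, 3.6667, 1.3333).
  dual value b^T y* = 51.6667.
Strong duality: c^T x* = b^T y*. Confirmed.

51.6667


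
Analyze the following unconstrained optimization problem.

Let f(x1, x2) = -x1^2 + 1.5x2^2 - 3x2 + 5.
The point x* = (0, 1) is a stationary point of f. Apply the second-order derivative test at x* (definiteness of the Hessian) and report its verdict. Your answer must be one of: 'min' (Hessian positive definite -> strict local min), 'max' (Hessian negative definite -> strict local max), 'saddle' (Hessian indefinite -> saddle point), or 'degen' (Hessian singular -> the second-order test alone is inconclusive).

Compute the Hessian H = grad^2 f:
  H = [[-2, 0], [0, 3]]
Verify stationarity: grad f(x*) = H x* + g = (0, 0).
Eigenvalues of H: -2, 3.
Eigenvalues have mixed signs, so H is indefinite -> x* is a saddle point.

saddle


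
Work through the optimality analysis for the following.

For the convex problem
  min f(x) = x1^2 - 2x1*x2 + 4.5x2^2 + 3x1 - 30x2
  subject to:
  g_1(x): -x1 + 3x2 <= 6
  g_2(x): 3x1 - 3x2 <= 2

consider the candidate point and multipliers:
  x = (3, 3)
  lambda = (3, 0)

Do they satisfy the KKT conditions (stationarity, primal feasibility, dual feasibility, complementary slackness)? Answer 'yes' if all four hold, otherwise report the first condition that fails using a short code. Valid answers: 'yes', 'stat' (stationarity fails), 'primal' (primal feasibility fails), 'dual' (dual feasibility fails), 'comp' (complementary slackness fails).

Gradient of f: grad f(x) = Q x + c = (3, -9)
Constraint values g_i(x) = a_i^T x - b_i:
  g_1((3, 3)) = 0
  g_2((3, 3)) = -2
Stationarity residual: grad f(x) + sum_i lambda_i a_i = (0, 0)
  -> stationarity OK
Primal feasibility (all g_i <= 0): OK
Dual feasibility (all lambda_i >= 0): OK
Complementary slackness (lambda_i * g_i(x) = 0 for all i): OK

Verdict: yes, KKT holds.

yes


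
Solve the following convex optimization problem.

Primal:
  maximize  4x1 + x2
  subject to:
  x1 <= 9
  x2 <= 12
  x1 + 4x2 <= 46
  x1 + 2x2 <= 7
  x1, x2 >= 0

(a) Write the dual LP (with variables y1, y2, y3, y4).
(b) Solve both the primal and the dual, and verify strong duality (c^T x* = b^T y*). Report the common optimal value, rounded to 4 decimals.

The standard primal-dual pair for 'max c^T x s.t. A x <= b, x >= 0' is:
  Dual:  min b^T y  s.t.  A^T y >= c,  y >= 0.

So the dual LP is:
  minimize  9y1 + 12y2 + 46y3 + 7y4
  subject to:
    y1 + y3 + y4 >= 4
    y2 + 4y3 + 2y4 >= 1
    y1, y2, y3, y4 >= 0

Solving the primal: x* = (7, 0).
  primal value c^T x* = 28.
Solving the dual: y* = (0, 0, 0, 4).
  dual value b^T y* = 28.
Strong duality: c^T x* = b^T y*. Confirmed.

28


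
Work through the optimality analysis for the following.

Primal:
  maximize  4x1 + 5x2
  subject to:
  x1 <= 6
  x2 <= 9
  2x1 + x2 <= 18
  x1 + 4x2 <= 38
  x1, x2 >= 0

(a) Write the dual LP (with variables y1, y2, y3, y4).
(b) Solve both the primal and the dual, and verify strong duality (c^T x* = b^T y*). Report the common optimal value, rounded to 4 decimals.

The standard primal-dual pair for 'max c^T x s.t. A x <= b, x >= 0' is:
  Dual:  min b^T y  s.t.  A^T y >= c,  y >= 0.

So the dual LP is:
  minimize  6y1 + 9y2 + 18y3 + 38y4
  subject to:
    y1 + 2y3 + y4 >= 4
    y2 + y3 + 4y4 >= 5
    y1, y2, y3, y4 >= 0

Solving the primal: x* = (4.8571, 8.2857).
  primal value c^T x* = 60.8571.
Solving the dual: y* = (0, 0, 1.5714, 0.8571).
  dual value b^T y* = 60.8571.
Strong duality: c^T x* = b^T y*. Confirmed.

60.8571


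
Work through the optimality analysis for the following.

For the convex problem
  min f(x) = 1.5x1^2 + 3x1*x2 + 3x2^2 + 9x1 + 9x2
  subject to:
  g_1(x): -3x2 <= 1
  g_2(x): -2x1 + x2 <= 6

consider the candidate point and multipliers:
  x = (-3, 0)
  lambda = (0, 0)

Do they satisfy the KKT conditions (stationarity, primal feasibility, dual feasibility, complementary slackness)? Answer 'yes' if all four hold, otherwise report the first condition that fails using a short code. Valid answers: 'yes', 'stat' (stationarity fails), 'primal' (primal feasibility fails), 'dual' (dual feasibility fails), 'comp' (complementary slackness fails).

Gradient of f: grad f(x) = Q x + c = (0, 0)
Constraint values g_i(x) = a_i^T x - b_i:
  g_1((-3, 0)) = -1
  g_2((-3, 0)) = 0
Stationarity residual: grad f(x) + sum_i lambda_i a_i = (0, 0)
  -> stationarity OK
Primal feasibility (all g_i <= 0): OK
Dual feasibility (all lambda_i >= 0): OK
Complementary slackness (lambda_i * g_i(x) = 0 for all i): OK

Verdict: yes, KKT holds.

yes
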